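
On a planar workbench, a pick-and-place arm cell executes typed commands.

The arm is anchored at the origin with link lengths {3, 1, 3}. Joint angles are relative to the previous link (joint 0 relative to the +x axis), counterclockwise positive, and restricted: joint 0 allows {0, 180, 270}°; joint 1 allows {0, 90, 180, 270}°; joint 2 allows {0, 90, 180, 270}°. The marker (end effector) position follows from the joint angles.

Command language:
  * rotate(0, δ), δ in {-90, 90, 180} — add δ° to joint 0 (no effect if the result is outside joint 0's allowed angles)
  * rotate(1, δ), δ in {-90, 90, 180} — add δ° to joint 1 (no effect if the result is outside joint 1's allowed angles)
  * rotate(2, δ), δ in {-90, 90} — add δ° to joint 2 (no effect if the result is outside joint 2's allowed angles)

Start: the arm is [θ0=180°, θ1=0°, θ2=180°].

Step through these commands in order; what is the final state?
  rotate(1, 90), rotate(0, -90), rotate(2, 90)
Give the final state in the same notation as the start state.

start: [θ0=180°, θ1=0°, θ2=180°]
1. rotate(1, 90) → [θ0=180°, θ1=90°, θ2=180°]
2. rotate(0, -90) → [θ0=180°, θ1=90°, θ2=180°]
3. rotate(2, 90) → [θ0=180°, θ1=90°, θ2=270°]

[θ0=180°, θ1=90°, θ2=270°]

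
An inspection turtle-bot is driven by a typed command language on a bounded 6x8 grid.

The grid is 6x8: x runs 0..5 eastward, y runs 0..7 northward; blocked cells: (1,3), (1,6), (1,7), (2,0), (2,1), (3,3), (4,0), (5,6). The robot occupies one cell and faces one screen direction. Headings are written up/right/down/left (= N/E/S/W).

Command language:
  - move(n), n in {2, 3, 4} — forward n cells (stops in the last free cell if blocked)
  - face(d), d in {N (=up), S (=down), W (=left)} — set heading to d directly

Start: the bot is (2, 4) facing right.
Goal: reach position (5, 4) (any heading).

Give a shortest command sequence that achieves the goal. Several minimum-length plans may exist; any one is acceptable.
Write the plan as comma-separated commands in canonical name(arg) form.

initial: (2, 4) facing right
step 1 (move(4)): (5, 4) facing right
no 0-step plan works, so 1 is optimal.

move(4)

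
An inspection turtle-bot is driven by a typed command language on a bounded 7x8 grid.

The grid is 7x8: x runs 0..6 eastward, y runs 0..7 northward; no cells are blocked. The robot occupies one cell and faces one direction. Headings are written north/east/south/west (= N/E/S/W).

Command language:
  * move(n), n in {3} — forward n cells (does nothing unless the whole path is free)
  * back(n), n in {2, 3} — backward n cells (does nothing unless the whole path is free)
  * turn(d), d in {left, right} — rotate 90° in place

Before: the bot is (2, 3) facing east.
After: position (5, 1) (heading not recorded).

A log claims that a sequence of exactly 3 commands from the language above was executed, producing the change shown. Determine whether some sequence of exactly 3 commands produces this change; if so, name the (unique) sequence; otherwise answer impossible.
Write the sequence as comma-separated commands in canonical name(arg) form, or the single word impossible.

move(3), turn(left), back(2)

key: order matters: swapping move(3) and back(2) lands elsewhere
from: (2, 3) facing east
step 1 (move(3)): (5, 3) facing east
step 2 (turn(left)): (5, 3) facing north
step 3 (back(2)): (5, 1) facing north
no other 3-command option fits: unique.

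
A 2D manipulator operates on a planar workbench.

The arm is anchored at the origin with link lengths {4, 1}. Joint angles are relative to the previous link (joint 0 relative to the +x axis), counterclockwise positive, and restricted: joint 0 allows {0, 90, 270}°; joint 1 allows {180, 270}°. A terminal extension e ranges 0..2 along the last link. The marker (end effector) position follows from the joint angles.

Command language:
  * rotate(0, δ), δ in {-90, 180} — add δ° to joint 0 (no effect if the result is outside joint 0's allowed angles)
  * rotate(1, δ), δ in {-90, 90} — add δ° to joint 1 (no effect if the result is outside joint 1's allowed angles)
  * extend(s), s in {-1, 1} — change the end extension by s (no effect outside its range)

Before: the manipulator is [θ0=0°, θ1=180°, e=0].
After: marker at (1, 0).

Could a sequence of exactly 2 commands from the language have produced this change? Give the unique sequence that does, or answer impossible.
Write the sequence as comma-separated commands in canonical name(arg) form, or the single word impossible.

extend(1), extend(1)

initial: [θ0=0°, θ1=180°, e=0]
t=1 extend(1) ⇒ [θ0=0°, θ1=180°, e=1]
t=2 extend(1) ⇒ [θ0=0°, θ1=180°, e=2]
no other 2-command option fits: unique.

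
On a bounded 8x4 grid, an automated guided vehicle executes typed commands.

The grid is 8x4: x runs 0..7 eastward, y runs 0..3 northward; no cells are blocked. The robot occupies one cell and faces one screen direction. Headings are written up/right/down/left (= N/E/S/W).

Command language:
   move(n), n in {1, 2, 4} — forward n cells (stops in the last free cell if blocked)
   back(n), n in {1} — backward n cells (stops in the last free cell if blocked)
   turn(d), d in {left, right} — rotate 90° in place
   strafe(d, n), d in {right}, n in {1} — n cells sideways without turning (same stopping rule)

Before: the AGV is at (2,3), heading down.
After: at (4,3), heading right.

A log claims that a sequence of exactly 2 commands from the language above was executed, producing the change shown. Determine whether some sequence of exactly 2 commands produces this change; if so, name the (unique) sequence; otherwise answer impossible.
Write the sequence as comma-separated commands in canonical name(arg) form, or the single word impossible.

turn(left), move(2)

key: cell and facing (now E) both changed — the 2 commands mix motion and turning
initial: at (2,3), heading down
step 1 (turn(left)): at (2,3), heading right
step 2 (move(2)): at (4,3), heading right
no other 2-command option fits: unique.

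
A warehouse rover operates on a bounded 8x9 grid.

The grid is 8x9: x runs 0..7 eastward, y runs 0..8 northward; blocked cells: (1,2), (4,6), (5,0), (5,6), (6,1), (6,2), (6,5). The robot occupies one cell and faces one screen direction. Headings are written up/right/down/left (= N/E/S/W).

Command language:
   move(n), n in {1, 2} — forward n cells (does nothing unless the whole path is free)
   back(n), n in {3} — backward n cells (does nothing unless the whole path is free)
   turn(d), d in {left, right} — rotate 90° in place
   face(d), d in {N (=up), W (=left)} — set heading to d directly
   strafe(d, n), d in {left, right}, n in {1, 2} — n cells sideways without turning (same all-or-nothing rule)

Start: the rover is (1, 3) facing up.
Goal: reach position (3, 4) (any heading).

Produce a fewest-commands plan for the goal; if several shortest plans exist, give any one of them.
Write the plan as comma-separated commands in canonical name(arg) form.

move(1), strafe(right, 2)

initial: (1, 3) facing up
step 1 (move(1)): (1, 4) facing up
step 2 (strafe(right, 2)): (3, 4) facing up
no 1-step plan works, so 2 is optimal.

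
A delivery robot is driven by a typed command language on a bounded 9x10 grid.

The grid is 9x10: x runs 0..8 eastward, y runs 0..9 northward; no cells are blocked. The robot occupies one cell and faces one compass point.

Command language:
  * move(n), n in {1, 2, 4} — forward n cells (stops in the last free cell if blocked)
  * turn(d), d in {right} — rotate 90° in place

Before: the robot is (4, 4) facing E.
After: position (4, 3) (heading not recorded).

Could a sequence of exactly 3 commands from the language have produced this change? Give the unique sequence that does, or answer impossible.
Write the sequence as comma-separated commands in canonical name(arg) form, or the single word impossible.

turn(right), move(1), turn(right)

from: (4, 4) facing E
1. turn(right) → (4, 4) facing S
2. move(1) → (4, 3) facing S
3. turn(right) → (4, 3) facing W
no other 3-command option fits: unique.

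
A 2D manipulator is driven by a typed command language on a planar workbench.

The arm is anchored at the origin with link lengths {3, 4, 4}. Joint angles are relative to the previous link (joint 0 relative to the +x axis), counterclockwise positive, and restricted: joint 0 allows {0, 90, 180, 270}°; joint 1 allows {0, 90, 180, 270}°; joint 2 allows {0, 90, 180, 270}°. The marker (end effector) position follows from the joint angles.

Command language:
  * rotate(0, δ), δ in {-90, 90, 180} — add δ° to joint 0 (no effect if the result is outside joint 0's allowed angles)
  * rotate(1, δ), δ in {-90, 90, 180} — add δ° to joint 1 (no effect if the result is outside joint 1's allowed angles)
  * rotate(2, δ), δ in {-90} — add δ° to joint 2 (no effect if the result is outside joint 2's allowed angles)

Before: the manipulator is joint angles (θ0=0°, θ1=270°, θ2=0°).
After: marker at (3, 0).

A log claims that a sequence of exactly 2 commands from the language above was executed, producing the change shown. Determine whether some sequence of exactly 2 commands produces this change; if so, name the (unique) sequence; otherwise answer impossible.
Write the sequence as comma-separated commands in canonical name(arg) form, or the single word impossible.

rotate(2, -90), rotate(2, -90)

t0: joint angles (θ0=0°, θ1=270°, θ2=0°)
step 1 (rotate(2, -90)): joint angles (θ0=0°, θ1=270°, θ2=270°)
step 2 (rotate(2, -90)): joint angles (θ0=0°, θ1=270°, θ2=180°)
uniquely the one of 49 2-step routes that fits.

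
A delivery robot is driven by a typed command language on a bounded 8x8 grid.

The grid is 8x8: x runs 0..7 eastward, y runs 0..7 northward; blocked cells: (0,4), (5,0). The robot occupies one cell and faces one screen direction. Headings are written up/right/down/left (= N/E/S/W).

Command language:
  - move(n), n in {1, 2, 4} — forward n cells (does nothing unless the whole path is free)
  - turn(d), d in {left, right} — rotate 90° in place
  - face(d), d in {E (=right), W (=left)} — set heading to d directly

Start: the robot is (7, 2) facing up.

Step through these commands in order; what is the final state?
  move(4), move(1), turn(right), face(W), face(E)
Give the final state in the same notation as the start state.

begin: (7, 2) facing up
[1] after move(4): (7, 6) facing up
[2] after move(1): (7, 7) facing up
[3] after turn(right): (7, 7) facing right
[4] after face(W): (7, 7) facing left
[5] after face(E): (7, 7) facing right

(7, 7) facing right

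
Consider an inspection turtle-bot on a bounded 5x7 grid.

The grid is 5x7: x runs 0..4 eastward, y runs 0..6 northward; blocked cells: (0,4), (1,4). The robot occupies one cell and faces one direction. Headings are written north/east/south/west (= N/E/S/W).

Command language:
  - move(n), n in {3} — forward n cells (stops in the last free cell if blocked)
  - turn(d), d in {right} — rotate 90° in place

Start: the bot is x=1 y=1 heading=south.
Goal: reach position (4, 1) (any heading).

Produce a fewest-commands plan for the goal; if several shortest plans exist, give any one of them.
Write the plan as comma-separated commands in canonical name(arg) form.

initial: x=1 y=1 heading=south
step 1 (turn(right)): x=1 y=1 heading=west
step 2 (turn(right)): x=1 y=1 heading=north
step 3 (turn(right)): x=1 y=1 heading=east
step 4 (move(3)): x=4 y=1 heading=east
minimal: 4 command(s), checked below 4.

turn(right), turn(right), turn(right), move(3)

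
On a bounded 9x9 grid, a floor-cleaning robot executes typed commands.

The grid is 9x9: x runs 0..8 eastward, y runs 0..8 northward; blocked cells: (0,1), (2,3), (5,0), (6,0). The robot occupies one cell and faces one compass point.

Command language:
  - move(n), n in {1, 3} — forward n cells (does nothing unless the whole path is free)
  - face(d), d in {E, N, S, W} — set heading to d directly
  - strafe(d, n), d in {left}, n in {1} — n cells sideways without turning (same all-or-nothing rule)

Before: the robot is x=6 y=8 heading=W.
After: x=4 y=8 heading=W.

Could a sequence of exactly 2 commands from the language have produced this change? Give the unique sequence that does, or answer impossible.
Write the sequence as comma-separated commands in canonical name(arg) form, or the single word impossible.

move(1), move(1)

key: still facing W at the end — nothing in the sequence rotates
t0: x=6 y=8 heading=W
1. move(1) → x=5 y=8 heading=W
2. move(1) → x=4 y=8 heading=W
no other 2-command option fits: unique.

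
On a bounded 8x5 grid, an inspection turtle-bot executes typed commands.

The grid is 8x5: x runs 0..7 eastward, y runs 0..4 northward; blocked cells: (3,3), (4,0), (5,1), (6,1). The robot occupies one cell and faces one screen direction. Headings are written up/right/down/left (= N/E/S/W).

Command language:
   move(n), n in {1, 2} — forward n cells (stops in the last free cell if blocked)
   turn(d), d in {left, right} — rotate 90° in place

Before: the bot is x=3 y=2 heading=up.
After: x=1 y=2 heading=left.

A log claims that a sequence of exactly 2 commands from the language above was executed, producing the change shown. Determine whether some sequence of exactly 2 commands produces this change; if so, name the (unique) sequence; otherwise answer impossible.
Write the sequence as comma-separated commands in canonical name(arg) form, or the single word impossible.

key: running move(2) before turn(left) would end elsewhere — order is forced
start: x=3 y=2 heading=up
step 1 (turn(left)): x=3 y=2 heading=left
step 2 (move(2)): x=1 y=2 heading=left
all 16 alternatives checked — unique.

turn(left), move(2)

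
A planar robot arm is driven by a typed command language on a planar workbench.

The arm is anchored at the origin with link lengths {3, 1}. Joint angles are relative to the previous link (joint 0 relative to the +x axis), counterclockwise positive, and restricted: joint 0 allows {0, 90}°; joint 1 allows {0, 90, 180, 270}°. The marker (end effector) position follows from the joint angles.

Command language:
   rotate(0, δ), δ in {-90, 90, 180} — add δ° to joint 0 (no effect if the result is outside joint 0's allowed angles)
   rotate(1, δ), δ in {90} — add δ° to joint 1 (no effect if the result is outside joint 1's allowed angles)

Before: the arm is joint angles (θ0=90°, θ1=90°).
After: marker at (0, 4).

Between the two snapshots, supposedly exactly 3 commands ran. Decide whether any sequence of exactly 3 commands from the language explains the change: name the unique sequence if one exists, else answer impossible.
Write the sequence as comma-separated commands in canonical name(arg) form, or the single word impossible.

rotate(1, 90), rotate(1, 90), rotate(1, 90)

start: joint angles (θ0=90°, θ1=90°)
step 1 (rotate(1, 90)): joint angles (θ0=90°, θ1=180°)
step 2 (rotate(1, 90)): joint angles (θ0=90°, θ1=270°)
step 3 (rotate(1, 90)): joint angles (θ0=90°, θ1=0°)
all 64 alternatives checked — unique.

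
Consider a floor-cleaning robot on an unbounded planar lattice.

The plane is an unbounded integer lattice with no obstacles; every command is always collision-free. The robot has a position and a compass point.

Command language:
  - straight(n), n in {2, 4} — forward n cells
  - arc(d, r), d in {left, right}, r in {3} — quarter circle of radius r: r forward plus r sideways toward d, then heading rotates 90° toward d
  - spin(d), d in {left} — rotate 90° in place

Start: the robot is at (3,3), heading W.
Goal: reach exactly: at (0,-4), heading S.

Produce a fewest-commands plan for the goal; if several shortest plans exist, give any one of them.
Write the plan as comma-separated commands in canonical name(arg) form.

arc(left, 3), straight(4)

initial: at (3,3), heading W
[1] after arc(left, 3): at (0,0), heading S
[2] after straight(4): at (0,-4), heading S
minimal: 2 command(s), checked below 2.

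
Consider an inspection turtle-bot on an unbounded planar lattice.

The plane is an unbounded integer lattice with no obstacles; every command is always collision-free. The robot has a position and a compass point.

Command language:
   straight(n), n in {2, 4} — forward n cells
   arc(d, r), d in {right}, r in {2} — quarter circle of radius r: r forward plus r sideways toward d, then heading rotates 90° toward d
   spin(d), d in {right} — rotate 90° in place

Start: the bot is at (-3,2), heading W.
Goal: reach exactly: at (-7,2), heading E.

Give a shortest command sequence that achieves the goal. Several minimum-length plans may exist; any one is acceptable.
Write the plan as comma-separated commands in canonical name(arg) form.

from: at (-3,2), heading W
step 1 (straight(4)): at (-7,2), heading W
step 2 (spin(right)): at (-7,2), heading N
step 3 (spin(right)): at (-7,2), heading E
no 2-step plan works, so 3 is optimal.

straight(4), spin(right), spin(right)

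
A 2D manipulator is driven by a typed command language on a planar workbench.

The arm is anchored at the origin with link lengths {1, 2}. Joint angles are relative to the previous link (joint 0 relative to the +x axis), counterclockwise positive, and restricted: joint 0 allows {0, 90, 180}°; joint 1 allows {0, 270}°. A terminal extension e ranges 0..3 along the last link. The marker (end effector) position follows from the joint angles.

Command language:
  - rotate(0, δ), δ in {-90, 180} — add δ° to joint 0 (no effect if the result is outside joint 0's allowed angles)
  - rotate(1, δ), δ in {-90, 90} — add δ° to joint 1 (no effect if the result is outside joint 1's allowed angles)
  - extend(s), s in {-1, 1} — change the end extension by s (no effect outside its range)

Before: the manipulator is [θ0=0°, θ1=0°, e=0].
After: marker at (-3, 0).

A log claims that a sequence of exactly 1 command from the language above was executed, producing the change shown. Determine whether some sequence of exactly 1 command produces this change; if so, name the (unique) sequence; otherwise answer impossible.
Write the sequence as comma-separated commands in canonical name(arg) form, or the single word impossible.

t0: [θ0=0°, θ1=0°, e=0]
[1] after rotate(0, 180): [θ0=180°, θ1=0°, e=0]
no rival 1-sequence matches.

rotate(0, 180)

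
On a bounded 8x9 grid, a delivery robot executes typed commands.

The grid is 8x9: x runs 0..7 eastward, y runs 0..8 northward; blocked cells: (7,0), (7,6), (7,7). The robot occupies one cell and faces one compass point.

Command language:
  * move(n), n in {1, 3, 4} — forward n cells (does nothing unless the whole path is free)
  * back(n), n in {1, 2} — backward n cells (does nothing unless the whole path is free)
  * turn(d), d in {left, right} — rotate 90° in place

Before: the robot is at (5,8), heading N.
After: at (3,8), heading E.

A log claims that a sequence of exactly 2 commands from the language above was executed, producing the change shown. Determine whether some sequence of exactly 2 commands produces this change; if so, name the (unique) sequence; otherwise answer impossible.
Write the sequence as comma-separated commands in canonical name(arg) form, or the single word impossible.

turn(right), back(2)

key: position moved to (3,8) AND the heading swung to E — translation plus rotation needed
t0: at (5,8), heading N
t=1 turn(right) ⇒ at (5,8), heading E
t=2 back(2) ⇒ at (3,8), heading E
all 49 alternatives checked — unique.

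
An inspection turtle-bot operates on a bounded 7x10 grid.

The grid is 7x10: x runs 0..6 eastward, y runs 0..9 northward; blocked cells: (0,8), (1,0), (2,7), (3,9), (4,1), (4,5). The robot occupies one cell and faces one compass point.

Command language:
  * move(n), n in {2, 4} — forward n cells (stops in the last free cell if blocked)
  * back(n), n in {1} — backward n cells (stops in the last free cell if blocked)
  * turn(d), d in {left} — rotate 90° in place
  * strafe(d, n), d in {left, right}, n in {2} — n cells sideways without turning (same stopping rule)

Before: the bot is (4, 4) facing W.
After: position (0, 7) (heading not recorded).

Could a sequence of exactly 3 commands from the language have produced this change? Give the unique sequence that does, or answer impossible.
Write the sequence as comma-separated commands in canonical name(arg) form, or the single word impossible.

move(4), strafe(right, 2), strafe(right, 2)

key: the second strafe(right, 2) is stopped early by the blocked cell at (0,8)
from: (4, 4) facing W
[1] after move(4): (0, 4) facing W
[2] after strafe(right, 2): (0, 6) facing W
[3] after strafe(right, 2): (0, 7) facing W
no other 3-command option fits: unique.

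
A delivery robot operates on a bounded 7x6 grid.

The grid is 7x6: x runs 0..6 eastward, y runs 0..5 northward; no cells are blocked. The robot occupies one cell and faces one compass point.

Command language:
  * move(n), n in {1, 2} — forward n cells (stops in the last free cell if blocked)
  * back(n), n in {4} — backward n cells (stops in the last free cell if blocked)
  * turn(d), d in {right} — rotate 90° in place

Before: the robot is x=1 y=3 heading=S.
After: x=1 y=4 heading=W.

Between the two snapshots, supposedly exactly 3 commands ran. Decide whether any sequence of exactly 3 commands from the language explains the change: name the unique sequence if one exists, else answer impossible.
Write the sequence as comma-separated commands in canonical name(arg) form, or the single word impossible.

key: back(4) runs into the grid edge before its full distance
initial: x=1 y=3 heading=S
t=1 back(4) ⇒ x=1 y=5 heading=S
t=2 move(1) ⇒ x=1 y=4 heading=S
t=3 turn(right) ⇒ x=1 y=4 heading=W
no rival 3-sequence matches.

back(4), move(1), turn(right)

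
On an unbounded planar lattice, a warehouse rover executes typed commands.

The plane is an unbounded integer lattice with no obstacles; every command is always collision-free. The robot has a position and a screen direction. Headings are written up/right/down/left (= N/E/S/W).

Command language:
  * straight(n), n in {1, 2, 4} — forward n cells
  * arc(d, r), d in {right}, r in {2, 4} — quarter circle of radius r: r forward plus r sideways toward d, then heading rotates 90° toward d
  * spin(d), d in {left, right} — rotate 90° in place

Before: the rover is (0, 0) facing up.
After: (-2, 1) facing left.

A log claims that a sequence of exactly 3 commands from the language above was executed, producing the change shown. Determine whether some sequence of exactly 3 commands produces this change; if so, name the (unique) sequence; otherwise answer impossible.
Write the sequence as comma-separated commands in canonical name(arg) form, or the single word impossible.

key: order matters: swapping straight(1) and straight(2) lands elsewhere
from: (0, 0) facing up
step 1 (straight(1)): (0, 1) facing up
step 2 (spin(left)): (0, 1) facing left
step 3 (straight(2)): (-2, 1) facing left
uniquely the one of 343 3-step routes that fits.

straight(1), spin(left), straight(2)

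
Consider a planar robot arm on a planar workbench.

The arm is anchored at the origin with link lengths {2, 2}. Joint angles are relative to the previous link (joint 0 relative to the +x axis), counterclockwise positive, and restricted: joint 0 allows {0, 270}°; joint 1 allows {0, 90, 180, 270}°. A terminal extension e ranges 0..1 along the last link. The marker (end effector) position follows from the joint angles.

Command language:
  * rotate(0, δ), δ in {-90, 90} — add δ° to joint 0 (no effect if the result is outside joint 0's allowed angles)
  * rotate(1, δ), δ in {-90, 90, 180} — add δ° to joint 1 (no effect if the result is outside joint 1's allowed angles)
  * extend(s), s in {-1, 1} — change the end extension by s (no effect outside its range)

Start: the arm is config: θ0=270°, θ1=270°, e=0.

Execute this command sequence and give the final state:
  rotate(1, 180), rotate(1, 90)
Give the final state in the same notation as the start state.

config: θ0=270°, θ1=180°, e=0

initial: config: θ0=270°, θ1=270°, e=0
1. rotate(1, 180) → config: θ0=270°, θ1=90°, e=0
2. rotate(1, 90) → config: θ0=270°, θ1=180°, e=0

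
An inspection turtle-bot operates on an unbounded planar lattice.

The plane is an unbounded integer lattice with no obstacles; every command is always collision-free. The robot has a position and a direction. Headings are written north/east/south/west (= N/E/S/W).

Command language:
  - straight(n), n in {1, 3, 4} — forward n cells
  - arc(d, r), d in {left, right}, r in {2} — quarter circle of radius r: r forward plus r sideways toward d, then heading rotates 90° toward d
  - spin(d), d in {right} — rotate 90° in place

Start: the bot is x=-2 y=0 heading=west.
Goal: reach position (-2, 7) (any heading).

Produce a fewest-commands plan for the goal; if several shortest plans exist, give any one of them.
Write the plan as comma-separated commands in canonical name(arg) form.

arc(right, 2), straight(3), arc(right, 2)

t0: x=-2 y=0 heading=west
[1] after arc(right, 2): x=-4 y=2 heading=north
[2] after straight(3): x=-4 y=5 heading=north
[3] after arc(right, 2): x=-2 y=7 heading=east
no 2-step plan works, so 3 is optimal.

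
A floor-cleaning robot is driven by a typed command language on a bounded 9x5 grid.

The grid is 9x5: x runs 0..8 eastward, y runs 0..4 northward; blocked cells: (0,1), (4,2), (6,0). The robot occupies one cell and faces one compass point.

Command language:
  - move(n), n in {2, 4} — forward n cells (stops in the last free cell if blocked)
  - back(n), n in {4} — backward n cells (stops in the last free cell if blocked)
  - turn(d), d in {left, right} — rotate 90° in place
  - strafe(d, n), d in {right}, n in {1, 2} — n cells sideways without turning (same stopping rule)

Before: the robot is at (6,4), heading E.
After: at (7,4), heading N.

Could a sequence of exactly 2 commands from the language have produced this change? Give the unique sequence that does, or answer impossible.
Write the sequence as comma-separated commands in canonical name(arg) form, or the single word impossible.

turn(left), strafe(right, 1)

key: order matters: swapping turn(left) and strafe(right, 1) lands elsewhere
begin: at (6,4), heading E
t=1 turn(left) ⇒ at (6,4), heading N
t=2 strafe(right, 1) ⇒ at (7,4), heading N
uniquely the one of 49 2-step routes that fits.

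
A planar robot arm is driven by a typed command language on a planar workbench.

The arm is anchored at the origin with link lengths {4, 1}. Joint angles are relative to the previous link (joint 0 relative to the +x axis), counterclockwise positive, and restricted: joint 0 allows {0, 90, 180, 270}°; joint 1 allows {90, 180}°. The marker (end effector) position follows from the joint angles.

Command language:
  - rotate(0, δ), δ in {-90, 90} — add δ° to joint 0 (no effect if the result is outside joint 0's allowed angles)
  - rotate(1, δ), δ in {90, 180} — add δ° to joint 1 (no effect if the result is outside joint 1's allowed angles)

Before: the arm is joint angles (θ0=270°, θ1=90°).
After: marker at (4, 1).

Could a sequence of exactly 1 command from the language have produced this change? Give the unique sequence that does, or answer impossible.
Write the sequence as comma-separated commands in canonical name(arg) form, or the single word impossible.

rotate(0, 90)

start: joint angles (θ0=270°, θ1=90°)
t=1 rotate(0, 90) ⇒ joint angles (θ0=0°, θ1=90°)
all 4 alternatives checked — unique.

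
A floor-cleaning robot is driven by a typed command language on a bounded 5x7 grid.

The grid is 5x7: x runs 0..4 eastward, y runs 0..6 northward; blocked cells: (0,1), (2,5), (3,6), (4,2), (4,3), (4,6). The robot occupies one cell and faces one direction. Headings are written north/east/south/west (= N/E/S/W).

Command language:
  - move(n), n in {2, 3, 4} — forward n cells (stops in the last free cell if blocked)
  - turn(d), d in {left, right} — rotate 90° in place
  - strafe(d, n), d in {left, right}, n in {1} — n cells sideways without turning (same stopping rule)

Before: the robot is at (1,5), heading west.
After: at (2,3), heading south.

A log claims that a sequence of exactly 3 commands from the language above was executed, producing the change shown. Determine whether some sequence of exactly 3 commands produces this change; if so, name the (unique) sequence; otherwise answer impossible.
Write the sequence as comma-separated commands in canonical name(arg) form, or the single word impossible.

key: order matters: swapping turn(left) and strafe(left, 1) lands elsewhere
t0: at (1,5), heading west
[1] after turn(left): at (1,5), heading south
[2] after move(2): at (1,3), heading south
[3] after strafe(left, 1): at (2,3), heading south
no other 3-command option fits: unique.

turn(left), move(2), strafe(left, 1)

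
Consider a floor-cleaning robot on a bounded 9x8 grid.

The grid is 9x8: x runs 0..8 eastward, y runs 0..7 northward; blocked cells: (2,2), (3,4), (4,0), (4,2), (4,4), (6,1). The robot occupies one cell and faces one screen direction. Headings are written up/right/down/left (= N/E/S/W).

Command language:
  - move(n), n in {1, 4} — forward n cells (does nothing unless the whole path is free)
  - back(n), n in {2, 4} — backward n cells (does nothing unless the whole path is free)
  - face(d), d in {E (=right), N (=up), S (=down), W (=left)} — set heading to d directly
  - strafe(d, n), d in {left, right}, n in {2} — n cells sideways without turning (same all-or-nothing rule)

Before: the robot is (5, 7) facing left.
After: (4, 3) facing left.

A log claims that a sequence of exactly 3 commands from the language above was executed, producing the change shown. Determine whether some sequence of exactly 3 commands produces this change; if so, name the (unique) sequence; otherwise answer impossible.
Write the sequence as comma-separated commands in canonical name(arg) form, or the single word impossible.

key: still facing W at the end — nothing in the sequence rotates
from: (5, 7) facing left
step 1 (strafe(left, 2)): (5, 5) facing left
step 2 (strafe(left, 2)): (5, 3) facing left
step 3 (move(1)): (4, 3) facing left
uniquely the one of 1000 3-step routes that fits.

strafe(left, 2), strafe(left, 2), move(1)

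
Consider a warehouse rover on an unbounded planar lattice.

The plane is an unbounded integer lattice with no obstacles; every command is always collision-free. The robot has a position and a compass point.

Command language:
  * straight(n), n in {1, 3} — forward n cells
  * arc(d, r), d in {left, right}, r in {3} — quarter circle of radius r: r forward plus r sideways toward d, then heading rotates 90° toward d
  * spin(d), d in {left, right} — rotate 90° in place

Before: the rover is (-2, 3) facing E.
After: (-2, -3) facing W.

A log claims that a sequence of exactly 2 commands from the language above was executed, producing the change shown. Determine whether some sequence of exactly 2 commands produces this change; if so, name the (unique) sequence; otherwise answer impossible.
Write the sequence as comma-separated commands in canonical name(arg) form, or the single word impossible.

key: cell and facing (now W) both changed — the 2 commands mix motion and turning
from: (-2, 3) facing E
[1] after arc(right, 3): (1, 0) facing S
[2] after arc(right, 3): (-2, -3) facing W
no other 2-command option fits: unique.

arc(right, 3), arc(right, 3)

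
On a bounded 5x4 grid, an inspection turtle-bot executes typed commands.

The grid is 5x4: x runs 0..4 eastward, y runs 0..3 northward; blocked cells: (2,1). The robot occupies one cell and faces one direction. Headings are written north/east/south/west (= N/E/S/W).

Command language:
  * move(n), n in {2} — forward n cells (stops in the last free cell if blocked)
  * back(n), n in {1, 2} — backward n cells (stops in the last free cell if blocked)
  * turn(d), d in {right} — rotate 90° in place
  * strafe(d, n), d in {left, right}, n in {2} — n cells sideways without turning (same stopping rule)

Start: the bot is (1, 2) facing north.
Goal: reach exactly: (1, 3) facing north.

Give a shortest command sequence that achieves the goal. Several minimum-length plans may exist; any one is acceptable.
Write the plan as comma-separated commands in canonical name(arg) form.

t0: (1, 2) facing north
1. move(2) → (1, 3) facing north
shorter routes all fall short; 1 is best.

move(2)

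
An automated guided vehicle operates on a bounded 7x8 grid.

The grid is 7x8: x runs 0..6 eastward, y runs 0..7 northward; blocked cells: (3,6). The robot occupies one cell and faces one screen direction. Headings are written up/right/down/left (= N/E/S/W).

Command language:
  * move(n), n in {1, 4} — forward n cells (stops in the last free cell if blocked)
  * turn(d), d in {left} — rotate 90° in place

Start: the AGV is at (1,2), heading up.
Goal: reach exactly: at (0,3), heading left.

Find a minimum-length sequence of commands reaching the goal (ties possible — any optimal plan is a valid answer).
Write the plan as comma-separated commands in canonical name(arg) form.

move(1), turn(left), move(1)

start: at (1,2), heading up
1. move(1) → at (1,3), heading up
2. turn(left) → at (1,3), heading left
3. move(1) → at (0,3), heading left
nothing shorter than 3 reaches the goal.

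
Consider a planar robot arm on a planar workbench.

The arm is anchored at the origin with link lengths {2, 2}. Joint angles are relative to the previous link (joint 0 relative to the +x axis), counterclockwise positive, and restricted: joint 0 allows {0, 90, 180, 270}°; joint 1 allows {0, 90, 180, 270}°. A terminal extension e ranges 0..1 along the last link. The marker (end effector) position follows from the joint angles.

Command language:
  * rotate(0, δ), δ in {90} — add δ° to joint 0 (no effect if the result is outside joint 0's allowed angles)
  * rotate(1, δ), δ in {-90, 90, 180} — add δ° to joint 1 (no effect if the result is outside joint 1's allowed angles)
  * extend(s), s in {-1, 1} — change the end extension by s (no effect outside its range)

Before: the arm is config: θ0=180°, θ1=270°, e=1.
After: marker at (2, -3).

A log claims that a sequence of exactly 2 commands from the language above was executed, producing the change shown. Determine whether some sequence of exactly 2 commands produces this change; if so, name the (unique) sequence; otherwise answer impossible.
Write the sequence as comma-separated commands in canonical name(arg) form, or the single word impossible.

initial: config: θ0=180°, θ1=270°, e=1
step 1 (rotate(0, 90)): config: θ0=270°, θ1=270°, e=1
step 2 (rotate(0, 90)): config: θ0=0°, θ1=270°, e=1
all 36 alternatives checked — unique.

rotate(0, 90), rotate(0, 90)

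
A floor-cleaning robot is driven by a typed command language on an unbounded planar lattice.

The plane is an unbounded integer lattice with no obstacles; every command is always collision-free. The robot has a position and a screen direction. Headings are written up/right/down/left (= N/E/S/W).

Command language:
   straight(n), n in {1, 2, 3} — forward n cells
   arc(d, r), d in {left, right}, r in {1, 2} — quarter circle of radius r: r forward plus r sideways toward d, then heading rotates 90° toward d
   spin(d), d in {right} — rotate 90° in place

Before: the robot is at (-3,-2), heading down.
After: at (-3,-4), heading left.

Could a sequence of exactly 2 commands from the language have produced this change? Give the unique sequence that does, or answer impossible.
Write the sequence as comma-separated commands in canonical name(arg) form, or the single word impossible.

key: position moved to (-3,-4) AND the heading swung to W — translation plus rotation needed
initial: at (-3,-2), heading down
t=1 straight(2) ⇒ at (-3,-4), heading down
t=2 spin(right) ⇒ at (-3,-4), heading left
uniquely the one of 64 2-step routes that fits.

straight(2), spin(right)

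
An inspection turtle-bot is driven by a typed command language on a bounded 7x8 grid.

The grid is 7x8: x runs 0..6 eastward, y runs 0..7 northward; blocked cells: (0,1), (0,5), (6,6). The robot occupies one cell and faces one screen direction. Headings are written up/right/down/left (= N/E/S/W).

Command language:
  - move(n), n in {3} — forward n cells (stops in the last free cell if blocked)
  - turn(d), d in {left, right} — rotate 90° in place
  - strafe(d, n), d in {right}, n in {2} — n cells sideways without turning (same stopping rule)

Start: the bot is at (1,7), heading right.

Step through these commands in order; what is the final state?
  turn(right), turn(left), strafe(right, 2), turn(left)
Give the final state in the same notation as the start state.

at (1,5), heading up

start: at (1,7), heading right
1. turn(right) → at (1,7), heading down
2. turn(left) → at (1,7), heading right
3. strafe(right, 2) → at (1,5), heading right
4. turn(left) → at (1,5), heading up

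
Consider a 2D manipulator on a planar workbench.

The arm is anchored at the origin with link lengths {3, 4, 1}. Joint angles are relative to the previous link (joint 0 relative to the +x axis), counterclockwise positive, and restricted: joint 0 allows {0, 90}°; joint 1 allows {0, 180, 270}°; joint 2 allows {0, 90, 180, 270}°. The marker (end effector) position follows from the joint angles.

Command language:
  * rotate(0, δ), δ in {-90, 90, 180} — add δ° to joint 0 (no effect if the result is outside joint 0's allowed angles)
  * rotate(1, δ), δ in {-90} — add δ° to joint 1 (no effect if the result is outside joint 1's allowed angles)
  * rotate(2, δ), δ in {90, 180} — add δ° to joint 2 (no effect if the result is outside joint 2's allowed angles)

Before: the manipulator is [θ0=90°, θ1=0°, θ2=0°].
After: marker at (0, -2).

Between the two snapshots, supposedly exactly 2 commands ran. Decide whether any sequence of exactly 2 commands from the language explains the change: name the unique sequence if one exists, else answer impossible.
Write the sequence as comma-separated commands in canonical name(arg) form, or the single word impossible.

begin: [θ0=90°, θ1=0°, θ2=0°]
[1] after rotate(1, -90): [θ0=90°, θ1=270°, θ2=0°]
[2] after rotate(1, -90): [θ0=90°, θ1=180°, θ2=0°]
no other 2-command option fits: unique.

rotate(1, -90), rotate(1, -90)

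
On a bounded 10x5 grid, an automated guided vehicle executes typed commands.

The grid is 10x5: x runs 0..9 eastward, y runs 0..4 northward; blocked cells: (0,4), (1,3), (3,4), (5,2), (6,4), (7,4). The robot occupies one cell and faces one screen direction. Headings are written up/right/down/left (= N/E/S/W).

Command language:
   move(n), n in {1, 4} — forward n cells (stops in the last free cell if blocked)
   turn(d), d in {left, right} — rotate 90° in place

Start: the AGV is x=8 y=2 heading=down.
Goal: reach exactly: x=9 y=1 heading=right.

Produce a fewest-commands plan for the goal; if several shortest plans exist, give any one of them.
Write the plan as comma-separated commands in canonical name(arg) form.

move(1), turn(left), move(4)

start: x=8 y=2 heading=down
1. move(1) → x=8 y=1 heading=down
2. turn(left) → x=8 y=1 heading=right
3. move(4) → x=9 y=1 heading=right
shorter routes all fall short; 3 is best.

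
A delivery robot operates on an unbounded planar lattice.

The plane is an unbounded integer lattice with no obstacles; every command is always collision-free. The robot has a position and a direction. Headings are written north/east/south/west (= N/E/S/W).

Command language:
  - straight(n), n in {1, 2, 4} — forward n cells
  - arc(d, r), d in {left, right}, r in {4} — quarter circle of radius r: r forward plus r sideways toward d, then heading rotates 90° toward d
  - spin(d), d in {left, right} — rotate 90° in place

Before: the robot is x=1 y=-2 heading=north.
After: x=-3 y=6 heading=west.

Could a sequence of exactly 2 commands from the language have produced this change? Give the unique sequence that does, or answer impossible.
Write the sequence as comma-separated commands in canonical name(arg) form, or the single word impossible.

key: running arc(left, 4) before straight(4) would end elsewhere — order is forced
t0: x=1 y=-2 heading=north
[1] after straight(4): x=1 y=2 heading=north
[2] after arc(left, 4): x=-3 y=6 heading=west
no rival 2-sequence matches.

straight(4), arc(left, 4)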